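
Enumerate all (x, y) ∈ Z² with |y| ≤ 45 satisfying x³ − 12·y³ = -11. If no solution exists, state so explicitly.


The equation is x³ - 12y³ = -11. For fixed y, x³ = 12·y³ − 11, so a solution requires the RHS to be a perfect cube.
Strategy: iterate y from -45 to 45, compute RHS = 12·y³ − 11, and check whether it is a (positive or negative) perfect cube.
Check small values of y:
  y = 0: RHS = -11 is not a perfect cube.
  y = 1: RHS = 1 = (1)³ ⇒ x = 1 works.
  y = -1: RHS = -23 is not a perfect cube.
  y = 2: RHS = 85 is not a perfect cube.
  y = -2: RHS = -107 is not a perfect cube.
  y = 3: RHS = 313 is not a perfect cube.
  y = -3: RHS = -335 is not a perfect cube.
Continuing the search up to |y| = 45 finds no further solutions beyond those listed.
Collected solutions: (1, 1).

Solutions (with |y| ≤ 45): (1, 1).


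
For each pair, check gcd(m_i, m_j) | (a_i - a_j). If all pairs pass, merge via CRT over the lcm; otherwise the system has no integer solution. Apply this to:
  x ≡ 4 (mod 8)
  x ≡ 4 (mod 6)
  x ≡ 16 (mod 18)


Moduli 8, 6, 18 are not pairwise coprime, so CRT works modulo lcm(m_i) when all pairwise compatibility conditions hold.
Pairwise compatibility: gcd(m_i, m_j) must divide a_i - a_j for every pair.
Merge one congruence at a time:
  Start: x ≡ 4 (mod 8).
  Combine with x ≡ 4 (mod 6): gcd(8, 6) = 2; 4 - 4 = 0, which IS divisible by 2, so compatible.
    Write x = 4 + 8·t and substitute into x ≡ 4 (mod 6): 8·t ≡ 4 − 4 = 0 (mod 6).
    Divide the congruence (and modulus) by g = 2: 4·t ≡ 0 (mod 3).
    Reduce coefficients mod 3: 1·t ≡ 0 (mod 3).
    So t ≡ 0 (mod 3).
    Then x = 4 + 8·0 = 4, valid modulo lcm(8, 6) = 24: x ≡ 4 (mod 24).
  Combine with x ≡ 16 (mod 18): gcd(24, 18) = 6; 16 - 4 = 12, which IS divisible by 6, so compatible.
    Write x = 4 + 24·t and substitute into x ≡ 16 (mod 18): 24·t ≡ 16 − 4 = 12 (mod 18).
    Divide the congruence (and modulus) by g = 6: 4·t ≡ 2 (mod 3).
    Reduce coefficients mod 3: 1·t ≡ 2 (mod 3).
    So t ≡ 2 (mod 3).
    Then x = 4 + 24·2 = 52, valid modulo lcm(24, 18) = 72: x ≡ 52 (mod 72).
Verify: 52 mod 8 = 4, 52 mod 6 = 4, 52 mod 18 = 16.

x ≡ 52 (mod 72).


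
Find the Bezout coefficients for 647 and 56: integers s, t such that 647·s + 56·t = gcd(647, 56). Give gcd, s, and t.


Euclidean algorithm on (647, 56) — divide until remainder is 0:
  647 = 11 · 56 + 31
  56 = 1 · 31 + 25
  31 = 1 · 25 + 6
  25 = 4 · 6 + 1
  6 = 6 · 1 + 0
gcd(647, 56) = 1.
Track Bezout coefficients alongside the remainders: start with r₀ = 647 = a·1 + b·0 (s = 1, t = 0) and r₁ = 56 = a·0 + b·1 (s = 0, t = 1); each new remainder r_{k+1} = r_{k-1} − q_k·r_k inherits s_{k+1} = s_{k-1} − q_k·s_k, t_{k+1} = t_{k-1} − q_k·t_k, so r_k = a·s_k + b·t_k at every step:
  q = 11: r = 31, s = 1 − 11·0 = 1, t = 0 − 11·1 = -11  (check: 647·1 + 56·(-11) = 31)
  q = 1: r = 25, s = 0 − 1·1 = -1, t = 1 − 1·(-11) = 12  (check: 647·(-1) + 56·12 = 25)
  q = 1: r = 6, s = 1 − 1·(-1) = 2, t = -11 − 1·12 = -23  (check: 647·2 + 56·(-23) = 6)
  q = 4: r = 1, s = -1 − 4·2 = -9, t = 12 − 4·(-23) = 104  (check: 647·(-9) + 56·104 = 1)
The row with r = 1 (the gcd) gives the Bezout coefficients s = -9, t = 104.
Result: 647 · (-9) + 56 · (104) = 1.

gcd(647, 56) = 1; s = -9, t = 104 (check: 647·(-9) + 56·104 = 1).


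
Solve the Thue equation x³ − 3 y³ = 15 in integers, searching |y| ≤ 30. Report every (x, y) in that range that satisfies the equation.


The equation is x³ - 3y³ = 15. For fixed y, x³ = 3·y³ + 15, so a solution requires the RHS to be a perfect cube.
Strategy: iterate y from -30 to 30, compute RHS = 3·y³ + 15, and check whether it is a (positive or negative) perfect cube.
Check small values of y:
  y = 0: RHS = 15 is not a perfect cube.
  y = 1: RHS = 18 is not a perfect cube.
  y = -1: RHS = 12 is not a perfect cube.
  y = 2: RHS = 39 is not a perfect cube.
  y = -2: RHS = -9 is not a perfect cube.
  y = 3: RHS = 96 is not a perfect cube.
  y = -3: RHS = -66 is not a perfect cube.
Continuing the search up to |y| = 30 finds no solutions either.
No (x, y) in the scanned range satisfies the equation.

No integer solutions with |y| ≤ 30.


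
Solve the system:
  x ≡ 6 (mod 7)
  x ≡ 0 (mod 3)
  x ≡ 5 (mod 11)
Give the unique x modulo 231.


Moduli 7, 3, 11 are pairwise coprime; by CRT there is a unique solution modulo M = 7 · 3 · 11 = 231.
Solve pairwise, accumulating the modulus:
  Start with x ≡ 6 (mod 7).
  Combine with x ≡ 0 (mod 3): since gcd(7, 3) = 1, we get a unique residue mod 21.
    Write x = 6 + 7·t and substitute into x ≡ 0 (mod 3): 7·t ≡ 0 − 6 = -6 (mod 3).
    Reduce coefficients mod 3: 1·t ≡ 0 (mod 3).
    So t ≡ 0 (mod 3).
    Then x = 6 + 7·0 = 6, valid modulo lcm(7, 3) = 21: x ≡ 6 (mod 21).
  Combine with x ≡ 5 (mod 11): since gcd(21, 11) = 1, we get a unique residue mod 231.
    Write x = 6 + 21·t and substitute into x ≡ 5 (mod 11): 21·t ≡ 5 − 6 = -1 (mod 11).
    Reduce coefficients mod 11: 10·t ≡ 10 (mod 11).
    The inverse of 10 mod 11 is 10 (since 10·10 = 100 = 9·11 + 1), so t ≡ 10·10 = 100 ≡ 1 (mod 11).
    Then x = 6 + 21·1 = 27, valid modulo lcm(21, 11) = 231: x ≡ 27 (mod 231).
Verify: 27 mod 7 = 6 ✓, 27 mod 3 = 0 ✓, 27 mod 11 = 5 ✓.

x ≡ 27 (mod 231).


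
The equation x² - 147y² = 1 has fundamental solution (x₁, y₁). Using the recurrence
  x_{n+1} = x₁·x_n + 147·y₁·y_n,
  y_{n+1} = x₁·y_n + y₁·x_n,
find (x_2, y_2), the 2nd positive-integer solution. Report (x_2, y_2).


Step 1: Find the fundamental solution (x₁, y₁) of x² - 147y² = 1.
  Expand √147 as a continued fraction. a₀ = ⌊√147⌋ = 12; iterate m_{k+1} = d_k·a_k − m_k, d_{k+1} = (147 − m_{k+1}²)/d_k, a_{k+1} = ⌊(a₀ + m_{k+1})/d_{k+1}⌋ (starting m₀ = 0, d₀ = 1), with convergents p_k = a_k·p_{k-1} + p_{k-2}, q_k = a_k·q_{k-1} + q_{k-2} (p₋₁ = 1, q₋₁ = 0):
  k = 0: a₀ = 12; p₀/q₀ = 12/1; p₀² − 147·q₀² = 144 − 147 = -3.
  k = 1: m = 12, d = 3, a = ⌊(12 + 12)/3⌋ = 8; p/q = (8·12 + 1)/(8·1 + 0) = 97/8; p² − 147·q² = 9409 − 9408 = 1.
  The first convergent with p² − 147·q² = 1 gives the fundamental solution (x₁, y₁) = (97, 8).
Step 2: Apply the recurrence (x_{n+1}, y_{n+1}) = (x₁x_n + 147y₁y_n, x₁y_n + y₁x_n) repeatedly.
  From (x_1, y_1) = (97, 8): x_2 = 97·97 + 147·8·8 = 18817; y_2 = 97·8 + 8·97 = 1552.
Step 3: Verify x_2² - 147·y_2² = 354079489 - 354079488 = 1 (should be 1). ✓

(x_1, y_1) = (97, 8); (x_2, y_2) = (18817, 1552).


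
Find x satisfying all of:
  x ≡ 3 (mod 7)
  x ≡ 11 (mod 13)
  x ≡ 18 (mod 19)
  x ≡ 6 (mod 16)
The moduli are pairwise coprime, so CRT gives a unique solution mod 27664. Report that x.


Product of moduli M = 7 · 13 · 19 · 16 = 27664.
Merge one congruence at a time:
  Start: x ≡ 3 (mod 7).
  Combine with x ≡ 11 (mod 13); new modulus lcm = 91.
    Write x = 3 + 7·t and substitute into x ≡ 11 (mod 13): 7·t ≡ 11 − 3 = 8 (mod 13).
    The inverse of 7 mod 13 is 2 (since 7·2 = 14 = 1·13 + 1), so t ≡ 2·8 = 16 ≡ 3 (mod 13).
    Then x = 3 + 7·3 = 24, valid modulo lcm(7, 13) = 91: x ≡ 24 (mod 91).
  Combine with x ≡ 18 (mod 19); new modulus lcm = 1729.
    Write x = 24 + 91·t and substitute into x ≡ 18 (mod 19): 91·t ≡ 18 − 24 = -6 (mod 19).
    Reduce coefficients mod 19: 15·t ≡ 13 (mod 19).
    The inverse of 15 mod 19 is 14 (since 15·14 = 210 = 11·19 + 1), so t ≡ 14·13 = 182 ≡ 11 (mod 19).
    Then x = 24 + 91·11 = 1025, valid modulo lcm(91, 19) = 1729: x ≡ 1025 (mod 1729).
  Combine with x ≡ 6 (mod 16); new modulus lcm = 27664.
    Write x = 1025 + 1729·t and substitute into x ≡ 6 (mod 16): 1729·t ≡ 6 − 1025 = -1019 (mod 16).
    Reduce coefficients mod 16: 1·t ≡ 5 (mod 16).
    So t ≡ 5 (mod 16).
    Then x = 1025 + 1729·5 = 9670, valid modulo lcm(1729, 16) = 27664: x ≡ 9670 (mod 27664).
Verify against each original: 9670 mod 7 = 3, 9670 mod 13 = 11, 9670 mod 19 = 18, 9670 mod 16 = 6.

x ≡ 9670 (mod 27664).


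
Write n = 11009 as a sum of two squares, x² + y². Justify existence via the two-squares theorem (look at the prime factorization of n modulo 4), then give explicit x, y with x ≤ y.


Step 1: Factor n = 11009 = 101 · 109.
Step 2: Check the mod-4 condition on each prime factor: 101 ≡ 1 (mod 4), exponent 1; 109 ≡ 1 (mod 4), exponent 1.
All primes ≡ 3 (mod 4) appear to even exponent (or don't appear), so by the two-squares theorem n IS expressible as a sum of two squares.
Step 3: Build a representation. Here n = 101 · 109 is a product of primes ≡ 1 (mod 4). Each prime p ≡ 1 (mod 4) is itself a sum of two squares; find a² by testing p − a² for a perfect square:
  101: 101 − 1² = 100 = 10² ⇒ 101 = 1² + 10².
  109: 109 − 1² = 108, 109 − 2² = 105, 109 − 3² = 100 = 10² ⇒ 109 = 3² + 10².
  Combine using the Brahmagupta–Fibonacci identity (a² + b²)(c² + d²) = (ac − bd)² + (ad + bc)² = (ac + bd)² + (ad − bc)²:
  101 · 109 = 11009: from (1² + 10²)(3² + 10²), take (1·3 − 10·10, 1·10 + 10·3) = (3 − 100, 10 + 30) = (-97, 40); dropping signs (only squares matter) gives (97, 40); check 97² + 40² = 9409 + 1600 = 11009 ✓.
Step 4: Order so x ≤ y and verify: 40² + 97² = 1600 + 9409 = 11009 = n. ✓

n = 11009 = 40² + 97² (one valid representation with x ≤ y).


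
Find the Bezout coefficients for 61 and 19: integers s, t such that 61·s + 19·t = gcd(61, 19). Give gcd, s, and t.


Euclidean algorithm on (61, 19) — divide until remainder is 0:
  61 = 3 · 19 + 4
  19 = 4 · 4 + 3
  4 = 1 · 3 + 1
  3 = 3 · 1 + 0
gcd(61, 19) = 1.
Track Bezout coefficients alongside the remainders: start with r₀ = 61 = a·1 + b·0 (s = 1, t = 0) and r₁ = 19 = a·0 + b·1 (s = 0, t = 1); each new remainder r_{k+1} = r_{k-1} − q_k·r_k inherits s_{k+1} = s_{k-1} − q_k·s_k, t_{k+1} = t_{k-1} − q_k·t_k, so r_k = a·s_k + b·t_k at every step:
  q = 3: r = 4, s = 1 − 3·0 = 1, t = 0 − 3·1 = -3  (check: 61·1 + 19·(-3) = 4)
  q = 4: r = 3, s = 0 − 4·1 = -4, t = 1 − 4·(-3) = 13  (check: 61·(-4) + 19·13 = 3)
  q = 1: r = 1, s = 1 − 1·(-4) = 5, t = -3 − 1·13 = -16  (check: 61·5 + 19·(-16) = 1)
The row with r = 1 (the gcd) gives the Bezout coefficients s = 5, t = -16.
Result: 61 · (5) + 19 · (-16) = 1.

gcd(61, 19) = 1; s = 5, t = -16 (check: 61·5 + 19·(-16) = 1).


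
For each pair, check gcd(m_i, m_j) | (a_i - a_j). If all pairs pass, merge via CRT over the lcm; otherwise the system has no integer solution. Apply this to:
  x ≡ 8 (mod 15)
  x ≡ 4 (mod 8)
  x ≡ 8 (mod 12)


Moduli 15, 8, 12 are not pairwise coprime, so CRT works modulo lcm(m_i) when all pairwise compatibility conditions hold.
Pairwise compatibility: gcd(m_i, m_j) must divide a_i - a_j for every pair.
Merge one congruence at a time:
  Start: x ≡ 8 (mod 15).
  Combine with x ≡ 4 (mod 8): gcd(15, 8) = 1; 4 - 8 = -4, which IS divisible by 1, so compatible.
    Write x = 8 + 15·t and substitute into x ≡ 4 (mod 8): 15·t ≡ 4 − 8 = -4 (mod 8).
    Reduce coefficients mod 8: 7·t ≡ 4 (mod 8).
    The inverse of 7 mod 8 is 7 (since 7·7 = 49 = 6·8 + 1), so t ≡ 7·4 = 28 ≡ 4 (mod 8).
    Then x = 8 + 15·4 = 68, valid modulo lcm(15, 8) = 120: x ≡ 68 (mod 120).
  Combine with x ≡ 8 (mod 12): gcd(120, 12) = 12; 8 - 68 = -60, which IS divisible by 12, so compatible.
    Write x = 68 + 120·t and substitute into x ≡ 8 (mod 12): 120·t ≡ 8 − 68 = -60 (mod 12).
    Divide the congruence (and modulus) by g = 12: 10·t ≡ -5 (mod 1).
    Modulo 1 every t works; take t = 0.
    Then x = 68 + 120·0 = 68, valid modulo lcm(120, 12) = 120: x ≡ 68 (mod 120).
Verify: 68 mod 15 = 8, 68 mod 8 = 4, 68 mod 12 = 8.

x ≡ 68 (mod 120).


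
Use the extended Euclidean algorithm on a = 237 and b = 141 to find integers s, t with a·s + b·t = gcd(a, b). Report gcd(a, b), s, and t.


Euclidean algorithm on (237, 141) — divide until remainder is 0:
  237 = 1 · 141 + 96
  141 = 1 · 96 + 45
  96 = 2 · 45 + 6
  45 = 7 · 6 + 3
  6 = 2 · 3 + 0
gcd(237, 141) = 3.
Track Bezout coefficients alongside the remainders: start with r₀ = 237 = a·1 + b·0 (s = 1, t = 0) and r₁ = 141 = a·0 + b·1 (s = 0, t = 1); each new remainder r_{k+1} = r_{k-1} − q_k·r_k inherits s_{k+1} = s_{k-1} − q_k·s_k, t_{k+1} = t_{k-1} − q_k·t_k, so r_k = a·s_k + b·t_k at every step:
  q = 1: r = 96, s = 1 − 1·0 = 1, t = 0 − 1·1 = -1  (check: 237·1 + 141·(-1) = 96)
  q = 1: r = 45, s = 0 − 1·1 = -1, t = 1 − 1·(-1) = 2  (check: 237·(-1) + 141·2 = 45)
  q = 2: r = 6, s = 1 − 2·(-1) = 3, t = -1 − 2·2 = -5  (check: 237·3 + 141·(-5) = 6)
  q = 7: r = 3, s = -1 − 7·3 = -22, t = 2 − 7·(-5) = 37  (check: 237·(-22) + 141·37 = 3)
The row with r = 3 (the gcd) gives the Bezout coefficients s = -22, t = 37.
Result: 237 · (-22) + 141 · (37) = 3.

gcd(237, 141) = 3; s = -22, t = 37 (check: 237·(-22) + 141·37 = 3).


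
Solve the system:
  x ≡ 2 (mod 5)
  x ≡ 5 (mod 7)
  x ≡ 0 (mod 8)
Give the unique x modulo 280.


Moduli 5, 7, 8 are pairwise coprime; by CRT there is a unique solution modulo M = 5 · 7 · 8 = 280.
Solve pairwise, accumulating the modulus:
  Start with x ≡ 2 (mod 5).
  Combine with x ≡ 5 (mod 7): since gcd(5, 7) = 1, we get a unique residue mod 35.
    Write x = 2 + 5·t and substitute into x ≡ 5 (mod 7): 5·t ≡ 5 − 2 = 3 (mod 7).
    The inverse of 5 mod 7 is 3 (since 5·3 = 15 = 2·7 + 1), so t ≡ 3·3 = 9 ≡ 2 (mod 7).
    Then x = 2 + 5·2 = 12, valid modulo lcm(5, 7) = 35: x ≡ 12 (mod 35).
  Combine with x ≡ 0 (mod 8): since gcd(35, 8) = 1, we get a unique residue mod 280.
    Write x = 12 + 35·t and substitute into x ≡ 0 (mod 8): 35·t ≡ 0 − 12 = -12 (mod 8).
    Reduce coefficients mod 8: 3·t ≡ 4 (mod 8).
    The inverse of 3 mod 8 is 3 (since 3·3 = 9 = 1·8 + 1), so t ≡ 3·4 = 12 ≡ 4 (mod 8).
    Then x = 12 + 35·4 = 152, valid modulo lcm(35, 8) = 280: x ≡ 152 (mod 280).
Verify: 152 mod 5 = 2 ✓, 152 mod 7 = 5 ✓, 152 mod 8 = 0 ✓.

x ≡ 152 (mod 280).


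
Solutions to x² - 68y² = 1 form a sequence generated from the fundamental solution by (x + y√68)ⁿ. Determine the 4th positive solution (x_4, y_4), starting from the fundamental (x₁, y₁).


Step 1: Find the fundamental solution (x₁, y₁) of x² - 68y² = 1.
  Expand √68 as a continued fraction. a₀ = ⌊√68⌋ = 8; iterate m_{k+1} = d_k·a_k − m_k, d_{k+1} = (68 − m_{k+1}²)/d_k, a_{k+1} = ⌊(a₀ + m_{k+1})/d_{k+1}⌋ (starting m₀ = 0, d₀ = 1), with convergents p_k = a_k·p_{k-1} + p_{k-2}, q_k = a_k·q_{k-1} + q_{k-2} (p₋₁ = 1, q₋₁ = 0):
  k = 0: a₀ = 8; p₀/q₀ = 8/1; p₀² − 68·q₀² = 64 − 68 = -4.
  k = 1: m = 8, d = 4, a = ⌊(8 + 8)/4⌋ = 4; p/q = (4·8 + 1)/(4·1 + 0) = 33/4; p² − 68·q² = 1089 − 1088 = 1.
  The first convergent with p² − 68·q² = 1 gives the fundamental solution (x₁, y₁) = (33, 4).
Step 2: Apply the recurrence (x_{n+1}, y_{n+1}) = (x₁x_n + 68y₁y_n, x₁y_n + y₁x_n) repeatedly.
  From (x_1, y_1) = (33, 4): x_2 = 33·33 + 68·4·4 = 2177; y_2 = 33·4 + 4·33 = 264.
  From (x_2, y_2) = (2177, 264): x_3 = 33·2177 + 68·4·264 = 143649; y_3 = 33·264 + 4·2177 = 17420.
  From (x_3, y_3) = (143649, 17420): x_4 = 33·143649 + 68·4·17420 = 9478657; y_4 = 33·17420 + 4·143649 = 1149456.
Step 3: Verify x_4² - 68·y_4² = 89844938523649 - 89844938523648 = 1 (should be 1). ✓

(x_1, y_1) = (33, 4); (x_4, y_4) = (9478657, 1149456).


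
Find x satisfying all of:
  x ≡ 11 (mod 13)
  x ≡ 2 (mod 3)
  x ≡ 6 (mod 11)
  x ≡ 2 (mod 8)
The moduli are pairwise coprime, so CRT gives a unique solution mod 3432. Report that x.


Product of moduli M = 13 · 3 · 11 · 8 = 3432.
Merge one congruence at a time:
  Start: x ≡ 11 (mod 13).
  Combine with x ≡ 2 (mod 3); new modulus lcm = 39.
    Write x = 11 + 13·t and substitute into x ≡ 2 (mod 3): 13·t ≡ 2 − 11 = -9 (mod 3).
    Reduce coefficients mod 3: 1·t ≡ 0 (mod 3).
    So t ≡ 0 (mod 3).
    Then x = 11 + 13·0 = 11, valid modulo lcm(13, 3) = 39: x ≡ 11 (mod 39).
  Combine with x ≡ 6 (mod 11); new modulus lcm = 429.
    Write x = 11 + 39·t and substitute into x ≡ 6 (mod 11): 39·t ≡ 6 − 11 = -5 (mod 11).
    Reduce coefficients mod 11: 6·t ≡ 6 (mod 11).
    The inverse of 6 mod 11 is 2 (since 6·2 = 12 = 1·11 + 1), so t ≡ 2·6 = 12 ≡ 1 (mod 11).
    Then x = 11 + 39·1 = 50, valid modulo lcm(39, 11) = 429: x ≡ 50 (mod 429).
  Combine with x ≡ 2 (mod 8); new modulus lcm = 3432.
    Write x = 50 + 429·t and substitute into x ≡ 2 (mod 8): 429·t ≡ 2 − 50 = -48 (mod 8).
    Reduce coefficients mod 8: 5·t ≡ 0 (mod 8).
    The inverse of 5 mod 8 is 5 (since 5·5 = 25 = 3·8 + 1), so t ≡ 5·0 = 0 ≡ 0 (mod 8).
    Then x = 50 + 429·0 = 50, valid modulo lcm(429, 8) = 3432: x ≡ 50 (mod 3432).
Verify against each original: 50 mod 13 = 11, 50 mod 3 = 2, 50 mod 11 = 6, 50 mod 8 = 2.

x ≡ 50 (mod 3432).


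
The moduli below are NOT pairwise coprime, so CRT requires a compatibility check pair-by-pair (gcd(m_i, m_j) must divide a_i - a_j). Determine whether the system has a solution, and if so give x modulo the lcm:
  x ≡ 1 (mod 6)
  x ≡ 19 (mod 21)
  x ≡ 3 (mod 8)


Moduli 6, 21, 8 are not pairwise coprime, so CRT works modulo lcm(m_i) when all pairwise compatibility conditions hold.
Pairwise compatibility: gcd(m_i, m_j) must divide a_i - a_j for every pair.
Merge one congruence at a time:
  Start: x ≡ 1 (mod 6).
  Combine with x ≡ 19 (mod 21): gcd(6, 21) = 3; 19 - 1 = 18, which IS divisible by 3, so compatible.
    Write x = 1 + 6·t and substitute into x ≡ 19 (mod 21): 6·t ≡ 19 − 1 = 18 (mod 21).
    Divide the congruence (and modulus) by g = 3: 2·t ≡ 6 (mod 7).
    The inverse of 2 mod 7 is 4 (since 2·4 = 8 = 1·7 + 1), so t ≡ 4·6 = 24 ≡ 3 (mod 7).
    Then x = 1 + 6·3 = 19, valid modulo lcm(6, 21) = 42: x ≡ 19 (mod 42).
  Combine with x ≡ 3 (mod 8): gcd(42, 8) = 2; 3 - 19 = -16, which IS divisible by 2, so compatible.
    Write x = 19 + 42·t and substitute into x ≡ 3 (mod 8): 42·t ≡ 3 − 19 = -16 (mod 8).
    Divide the congruence (and modulus) by g = 2: 21·t ≡ -8 (mod 4).
    Reduce coefficients mod 4: 1·t ≡ 0 (mod 4).
    So t ≡ 0 (mod 4).
    Then x = 19 + 42·0 = 19, valid modulo lcm(42, 8) = 168: x ≡ 19 (mod 168).
Verify: 19 mod 6 = 1, 19 mod 21 = 19, 19 mod 8 = 3.

x ≡ 19 (mod 168).


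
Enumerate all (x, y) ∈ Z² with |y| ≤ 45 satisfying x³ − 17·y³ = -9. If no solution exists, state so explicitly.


The equation is x³ - 17y³ = -9. For fixed y, x³ = 17·y³ − 9, so a solution requires the RHS to be a perfect cube.
Strategy: iterate y from -45 to 45, compute RHS = 17·y³ − 9, and check whether it is a (positive or negative) perfect cube.
Check small values of y:
  y = 0: RHS = -9 is not a perfect cube.
  y = 1: RHS = 8 = (2)³ ⇒ x = 2 works.
  y = -1: RHS = -26 is not a perfect cube.
  y = 2: RHS = 127 is not a perfect cube.
  y = -2: RHS = -145 is not a perfect cube.
  y = 3: RHS = 450 is not a perfect cube.
  y = -3: RHS = -468 is not a perfect cube.
Continuing the search up to |y| = 45 finds no further solutions beyond those listed.
Collected solutions: (2, 1).

Solutions (with |y| ≤ 45): (2, 1).


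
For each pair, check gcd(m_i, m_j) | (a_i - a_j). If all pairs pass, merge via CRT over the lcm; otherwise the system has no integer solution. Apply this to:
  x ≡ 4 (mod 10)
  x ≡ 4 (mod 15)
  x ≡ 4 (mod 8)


Moduli 10, 15, 8 are not pairwise coprime, so CRT works modulo lcm(m_i) when all pairwise compatibility conditions hold.
Pairwise compatibility: gcd(m_i, m_j) must divide a_i - a_j for every pair.
Merge one congruence at a time:
  Start: x ≡ 4 (mod 10).
  Combine with x ≡ 4 (mod 15): gcd(10, 15) = 5; 4 - 4 = 0, which IS divisible by 5, so compatible.
    Write x = 4 + 10·t and substitute into x ≡ 4 (mod 15): 10·t ≡ 4 − 4 = 0 (mod 15).
    Divide the congruence (and modulus) by g = 5: 2·t ≡ 0 (mod 3).
    The inverse of 2 mod 3 is 2 (since 2·2 = 4 = 1·3 + 1), so t ≡ 2·0 = 0 ≡ 0 (mod 3).
    Then x = 4 + 10·0 = 4, valid modulo lcm(10, 15) = 30: x ≡ 4 (mod 30).
  Combine with x ≡ 4 (mod 8): gcd(30, 8) = 2; 4 - 4 = 0, which IS divisible by 2, so compatible.
    Write x = 4 + 30·t and substitute into x ≡ 4 (mod 8): 30·t ≡ 4 − 4 = 0 (mod 8).
    Divide the congruence (and modulus) by g = 2: 15·t ≡ 0 (mod 4).
    Reduce coefficients mod 4: 3·t ≡ 0 (mod 4).
    The inverse of 3 mod 4 is 3 (since 3·3 = 9 = 2·4 + 1), so t ≡ 3·0 = 0 ≡ 0 (mod 4).
    Then x = 4 + 30·0 = 4, valid modulo lcm(30, 8) = 120: x ≡ 4 (mod 120).
Verify: 4 mod 10 = 4, 4 mod 15 = 4, 4 mod 8 = 4.

x ≡ 4 (mod 120).


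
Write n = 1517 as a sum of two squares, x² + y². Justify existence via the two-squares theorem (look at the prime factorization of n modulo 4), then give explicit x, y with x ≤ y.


Step 1: Factor n = 1517 = 37 · 41.
Step 2: Check the mod-4 condition on each prime factor: 37 ≡ 1 (mod 4), exponent 1; 41 ≡ 1 (mod 4), exponent 1.
All primes ≡ 3 (mod 4) appear to even exponent (or don't appear), so by the two-squares theorem n IS expressible as a sum of two squares.
Step 3: Build a representation. Here n = 37 · 41 is a product of primes ≡ 1 (mod 4). Each prime p ≡ 1 (mod 4) is itself a sum of two squares; find a² by testing p − a² for a perfect square:
  37: 37 − 1² = 36 = 6² ⇒ 37 = 1² + 6².
  41: 41 − 1² = 40, 41 − 2² = 37, 41 − 3² = 32, 41 − 4² = 25 = 5² ⇒ 41 = 4² + 5².
  Combine using the Brahmagupta–Fibonacci identity (a² + b²)(c² + d²) = (ac − bd)² + (ad + bc)² = (ac + bd)² + (ad − bc)²:
  37 · 41 = 1517: from (1² + 6²)(4² + 5²), take (1·4 − 6·5, 1·5 + 6·4) = (4 − 30, 5 + 24) = (-26, 29); dropping signs (only squares matter) gives (26, 29); check 26² + 29² = 676 + 841 = 1517 ✓.
Step 4: Order so x ≤ y and verify: 26² + 29² = 676 + 841 = 1517 = n. ✓

n = 1517 = 26² + 29² (one valid representation with x ≤ y).


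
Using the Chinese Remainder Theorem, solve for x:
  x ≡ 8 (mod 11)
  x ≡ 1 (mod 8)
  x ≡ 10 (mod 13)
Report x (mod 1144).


Moduli 11, 8, 13 are pairwise coprime; by CRT there is a unique solution modulo M = 11 · 8 · 13 = 1144.
Solve pairwise, accumulating the modulus:
  Start with x ≡ 8 (mod 11).
  Combine with x ≡ 1 (mod 8): since gcd(11, 8) = 1, we get a unique residue mod 88.
    Write x = 8 + 11·t and substitute into x ≡ 1 (mod 8): 11·t ≡ 1 − 8 = -7 (mod 8).
    Reduce coefficients mod 8: 3·t ≡ 1 (mod 8).
    The inverse of 3 mod 8 is 3 (since 3·3 = 9 = 1·8 + 1), so t ≡ 3·1 = 3 ≡ 3 (mod 8).
    Then x = 8 + 11·3 = 41, valid modulo lcm(11, 8) = 88: x ≡ 41 (mod 88).
  Combine with x ≡ 10 (mod 13): since gcd(88, 13) = 1, we get a unique residue mod 1144.
    Write x = 41 + 88·t and substitute into x ≡ 10 (mod 13): 88·t ≡ 10 − 41 = -31 (mod 13).
    Reduce coefficients mod 13: 10·t ≡ 8 (mod 13).
    The inverse of 10 mod 13 is 4 (since 10·4 = 40 = 3·13 + 1), so t ≡ 4·8 = 32 ≡ 6 (mod 13).
    Then x = 41 + 88·6 = 569, valid modulo lcm(88, 13) = 1144: x ≡ 569 (mod 1144).
Verify: 569 mod 11 = 8 ✓, 569 mod 8 = 1 ✓, 569 mod 13 = 10 ✓.

x ≡ 569 (mod 1144).


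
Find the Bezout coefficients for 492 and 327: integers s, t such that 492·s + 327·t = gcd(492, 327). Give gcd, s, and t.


Euclidean algorithm on (492, 327) — divide until remainder is 0:
  492 = 1 · 327 + 165
  327 = 1 · 165 + 162
  165 = 1 · 162 + 3
  162 = 54 · 3 + 0
gcd(492, 327) = 3.
Track Bezout coefficients alongside the remainders: start with r₀ = 492 = a·1 + b·0 (s = 1, t = 0) and r₁ = 327 = a·0 + b·1 (s = 0, t = 1); each new remainder r_{k+1} = r_{k-1} − q_k·r_k inherits s_{k+1} = s_{k-1} − q_k·s_k, t_{k+1} = t_{k-1} − q_k·t_k, so r_k = a·s_k + b·t_k at every step:
  q = 1: r = 165, s = 1 − 1·0 = 1, t = 0 − 1·1 = -1  (check: 492·1 + 327·(-1) = 165)
  q = 1: r = 162, s = 0 − 1·1 = -1, t = 1 − 1·(-1) = 2  (check: 492·(-1) + 327·2 = 162)
  q = 1: r = 3, s = 1 − 1·(-1) = 2, t = -1 − 1·2 = -3  (check: 492·2 + 327·(-3) = 3)
The row with r = 3 (the gcd) gives the Bezout coefficients s = 2, t = -3.
Result: 492 · (2) + 327 · (-3) = 3.

gcd(492, 327) = 3; s = 2, t = -3 (check: 492·2 + 327·(-3) = 3).


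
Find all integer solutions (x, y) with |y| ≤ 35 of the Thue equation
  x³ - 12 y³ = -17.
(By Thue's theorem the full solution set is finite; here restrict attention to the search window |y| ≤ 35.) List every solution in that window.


The equation is x³ - 12y³ = -17. For fixed y, x³ = 12·y³ − 17, so a solution requires the RHS to be a perfect cube.
Strategy: iterate y from -35 to 35, compute RHS = 12·y³ − 17, and check whether it is a (positive or negative) perfect cube.
Check small values of y:
  y = 0: RHS = -17 is not a perfect cube.
  y = 1: RHS = -5 is not a perfect cube.
  y = -1: RHS = -29 is not a perfect cube.
  y = 2: RHS = 79 is not a perfect cube.
  y = -2: RHS = -113 is not a perfect cube.
  y = 3: RHS = 307 is not a perfect cube.
  y = -3: RHS = -341 is not a perfect cube.
Continuing the search up to |y| = 35 finds no solutions either.
No (x, y) in the scanned range satisfies the equation.

No integer solutions with |y| ≤ 35.


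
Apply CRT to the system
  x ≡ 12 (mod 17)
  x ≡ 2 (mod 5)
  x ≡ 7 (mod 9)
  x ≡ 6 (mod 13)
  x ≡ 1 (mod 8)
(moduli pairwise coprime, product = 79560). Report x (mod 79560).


Product of moduli M = 17 · 5 · 9 · 13 · 8 = 79560.
Merge one congruence at a time:
  Start: x ≡ 12 (mod 17).
  Combine with x ≡ 2 (mod 5); new modulus lcm = 85.
    Write x = 12 + 17·t and substitute into x ≡ 2 (mod 5): 17·t ≡ 2 − 12 = -10 (mod 5).
    Reduce coefficients mod 5: 2·t ≡ 0 (mod 5).
    The inverse of 2 mod 5 is 3 (since 2·3 = 6 = 1·5 + 1), so t ≡ 3·0 = 0 ≡ 0 (mod 5).
    Then x = 12 + 17·0 = 12, valid modulo lcm(17, 5) = 85: x ≡ 12 (mod 85).
  Combine with x ≡ 7 (mod 9); new modulus lcm = 765.
    Write x = 12 + 85·t and substitute into x ≡ 7 (mod 9): 85·t ≡ 7 − 12 = -5 (mod 9).
    Reduce coefficients mod 9: 4·t ≡ 4 (mod 9).
    The inverse of 4 mod 9 is 7 (since 4·7 = 28 = 3·9 + 1), so t ≡ 7·4 = 28 ≡ 1 (mod 9).
    Then x = 12 + 85·1 = 97, valid modulo lcm(85, 9) = 765: x ≡ 97 (mod 765).
  Combine with x ≡ 6 (mod 13); new modulus lcm = 9945.
    Write x = 97 + 765·t and substitute into x ≡ 6 (mod 13): 765·t ≡ 6 − 97 = -91 (mod 13).
    Reduce coefficients mod 13: 11·t ≡ 0 (mod 13).
    The inverse of 11 mod 13 is 6 (since 11·6 = 66 = 5·13 + 1), so t ≡ 6·0 = 0 ≡ 0 (mod 13).
    Then x = 97 + 765·0 = 97, valid modulo lcm(765, 13) = 9945: x ≡ 97 (mod 9945).
  Combine with x ≡ 1 (mod 8); new modulus lcm = 79560.
    Write x = 97 + 9945·t and substitute into x ≡ 1 (mod 8): 9945·t ≡ 1 − 97 = -96 (mod 8).
    Reduce coefficients mod 8: 1·t ≡ 0 (mod 8).
    So t ≡ 0 (mod 8).
    Then x = 97 + 9945·0 = 97, valid modulo lcm(9945, 8) = 79560: x ≡ 97 (mod 79560).
Verify against each original: 97 mod 17 = 12, 97 mod 5 = 2, 97 mod 9 = 7, 97 mod 13 = 6, 97 mod 8 = 1.

x ≡ 97 (mod 79560).


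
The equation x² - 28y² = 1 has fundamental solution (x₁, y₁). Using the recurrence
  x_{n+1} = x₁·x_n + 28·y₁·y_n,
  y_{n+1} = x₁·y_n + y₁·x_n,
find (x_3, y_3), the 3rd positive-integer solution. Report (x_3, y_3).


Step 1: Find the fundamental solution (x₁, y₁) of x² - 28y² = 1.
  Expand √28 as a continued fraction. a₀ = ⌊√28⌋ = 5; iterate m_{k+1} = d_k·a_k − m_k, d_{k+1} = (28 − m_{k+1}²)/d_k, a_{k+1} = ⌊(a₀ + m_{k+1})/d_{k+1}⌋ (starting m₀ = 0, d₀ = 1), with convergents p_k = a_k·p_{k-1} + p_{k-2}, q_k = a_k·q_{k-1} + q_{k-2} (p₋₁ = 1, q₋₁ = 0):
  k = 0: a₀ = 5; p₀/q₀ = 5/1; p₀² − 28·q₀² = 25 − 28 = -3.
  k = 1: m = 5, d = 3, a = ⌊(5 + 5)/3⌋ = 3; p/q = (3·5 + 1)/(3·1 + 0) = 16/3; p² − 28·q² = 256 − 252 = 4.
  k = 2: m = 4, d = 4, a = ⌊(5 + 4)/4⌋ = 2; p/q = (2·16 + 5)/(2·3 + 1) = 37/7; p² − 28·q² = 1369 − 1372 = -3.
  k = 3: m = 4, d = 3, a = ⌊(5 + 4)/3⌋ = 3; p/q = (3·37 + 16)/(3·7 + 3) = 127/24; p² − 28·q² = 16129 − 16128 = 1.
  The first convergent with p² − 28·q² = 1 gives the fundamental solution (x₁, y₁) = (127, 24).
Step 2: Apply the recurrence (x_{n+1}, y_{n+1}) = (x₁x_n + 28y₁y_n, x₁y_n + y₁x_n) repeatedly.
  From (x_1, y_1) = (127, 24): x_2 = 127·127 + 28·24·24 = 32257; y_2 = 127·24 + 24·127 = 6096.
  From (x_2, y_2) = (32257, 6096): x_3 = 127·32257 + 28·24·6096 = 8193151; y_3 = 127·6096 + 24·32257 = 1548360.
Step 3: Verify x_3² - 28·y_3² = 67127723308801 - 67127723308800 = 1 (should be 1). ✓

(x_1, y_1) = (127, 24); (x_3, y_3) = (8193151, 1548360).


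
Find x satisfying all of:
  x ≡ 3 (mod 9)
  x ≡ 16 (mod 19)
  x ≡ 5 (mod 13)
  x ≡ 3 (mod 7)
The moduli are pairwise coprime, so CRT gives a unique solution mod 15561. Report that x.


Product of moduli M = 9 · 19 · 13 · 7 = 15561.
Merge one congruence at a time:
  Start: x ≡ 3 (mod 9).
  Combine with x ≡ 16 (mod 19); new modulus lcm = 171.
    Write x = 3 + 9·t and substitute into x ≡ 16 (mod 19): 9·t ≡ 16 − 3 = 13 (mod 19).
    The inverse of 9 mod 19 is 17 (since 9·17 = 153 = 8·19 + 1), so t ≡ 17·13 = 221 ≡ 12 (mod 19).
    Then x = 3 + 9·12 = 111, valid modulo lcm(9, 19) = 171: x ≡ 111 (mod 171).
  Combine with x ≡ 5 (mod 13); new modulus lcm = 2223.
    Write x = 111 + 171·t and substitute into x ≡ 5 (mod 13): 171·t ≡ 5 − 111 = -106 (mod 13).
    Reduce coefficients mod 13: 2·t ≡ 11 (mod 13).
    The inverse of 2 mod 13 is 7 (since 2·7 = 14 = 1·13 + 1), so t ≡ 7·11 = 77 ≡ 12 (mod 13).
    Then x = 111 + 171·12 = 2163, valid modulo lcm(171, 13) = 2223: x ≡ 2163 (mod 2223).
  Combine with x ≡ 3 (mod 7); new modulus lcm = 15561.
    Write x = 2163 + 2223·t and substitute into x ≡ 3 (mod 7): 2223·t ≡ 3 − 2163 = -2160 (mod 7).
    Reduce coefficients mod 7: 4·t ≡ 3 (mod 7).
    The inverse of 4 mod 7 is 2 (since 4·2 = 8 = 1·7 + 1), so t ≡ 2·3 = 6 ≡ 6 (mod 7).
    Then x = 2163 + 2223·6 = 15501, valid modulo lcm(2223, 7) = 15561: x ≡ 15501 (mod 15561).
Verify against each original: 15501 mod 9 = 3, 15501 mod 19 = 16, 15501 mod 13 = 5, 15501 mod 7 = 3.

x ≡ 15501 (mod 15561).


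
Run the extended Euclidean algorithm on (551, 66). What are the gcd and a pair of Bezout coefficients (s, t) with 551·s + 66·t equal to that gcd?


Euclidean algorithm on (551, 66) — divide until remainder is 0:
  551 = 8 · 66 + 23
  66 = 2 · 23 + 20
  23 = 1 · 20 + 3
  20 = 6 · 3 + 2
  3 = 1 · 2 + 1
  2 = 2 · 1 + 0
gcd(551, 66) = 1.
Track Bezout coefficients alongside the remainders: start with r₀ = 551 = a·1 + b·0 (s = 1, t = 0) and r₁ = 66 = a·0 + b·1 (s = 0, t = 1); each new remainder r_{k+1} = r_{k-1} − q_k·r_k inherits s_{k+1} = s_{k-1} − q_k·s_k, t_{k+1} = t_{k-1} − q_k·t_k, so r_k = a·s_k + b·t_k at every step:
  q = 8: r = 23, s = 1 − 8·0 = 1, t = 0 − 8·1 = -8  (check: 551·1 + 66·(-8) = 23)
  q = 2: r = 20, s = 0 − 2·1 = -2, t = 1 − 2·(-8) = 17  (check: 551·(-2) + 66·17 = 20)
  q = 1: r = 3, s = 1 − 1·(-2) = 3, t = -8 − 1·17 = -25  (check: 551·3 + 66·(-25) = 3)
  q = 6: r = 2, s = -2 − 6·3 = -20, t = 17 − 6·(-25) = 167  (check: 551·(-20) + 66·167 = 2)
  q = 1: r = 1, s = 3 − 1·(-20) = 23, t = -25 − 1·167 = -192  (check: 551·23 + 66·(-192) = 1)
The row with r = 1 (the gcd) gives the Bezout coefficients s = 23, t = -192.
Result: 551 · (23) + 66 · (-192) = 1.

gcd(551, 66) = 1; s = 23, t = -192 (check: 551·23 + 66·(-192) = 1).


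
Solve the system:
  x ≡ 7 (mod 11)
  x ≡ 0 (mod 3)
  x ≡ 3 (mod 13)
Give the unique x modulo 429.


Moduli 11, 3, 13 are pairwise coprime; by CRT there is a unique solution modulo M = 11 · 3 · 13 = 429.
Solve pairwise, accumulating the modulus:
  Start with x ≡ 7 (mod 11).
  Combine with x ≡ 0 (mod 3): since gcd(11, 3) = 1, we get a unique residue mod 33.
    Write x = 7 + 11·t and substitute into x ≡ 0 (mod 3): 11·t ≡ 0 − 7 = -7 (mod 3).
    Reduce coefficients mod 3: 2·t ≡ 2 (mod 3).
    The inverse of 2 mod 3 is 2 (since 2·2 = 4 = 1·3 + 1), so t ≡ 2·2 = 4 ≡ 1 (mod 3).
    Then x = 7 + 11·1 = 18, valid modulo lcm(11, 3) = 33: x ≡ 18 (mod 33).
  Combine with x ≡ 3 (mod 13): since gcd(33, 13) = 1, we get a unique residue mod 429.
    Write x = 18 + 33·t and substitute into x ≡ 3 (mod 13): 33·t ≡ 3 − 18 = -15 (mod 13).
    Reduce coefficients mod 13: 7·t ≡ 11 (mod 13).
    The inverse of 7 mod 13 is 2 (since 7·2 = 14 = 1·13 + 1), so t ≡ 2·11 = 22 ≡ 9 (mod 13).
    Then x = 18 + 33·9 = 315, valid modulo lcm(33, 13) = 429: x ≡ 315 (mod 429).
Verify: 315 mod 11 = 7 ✓, 315 mod 3 = 0 ✓, 315 mod 13 = 3 ✓.

x ≡ 315 (mod 429).


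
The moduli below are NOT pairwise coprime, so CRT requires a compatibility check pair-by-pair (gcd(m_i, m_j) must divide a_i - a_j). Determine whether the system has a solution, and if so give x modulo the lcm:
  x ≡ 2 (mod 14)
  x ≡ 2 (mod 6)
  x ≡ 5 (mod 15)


Moduli 14, 6, 15 are not pairwise coprime, so CRT works modulo lcm(m_i) when all pairwise compatibility conditions hold.
Pairwise compatibility: gcd(m_i, m_j) must divide a_i - a_j for every pair.
Merge one congruence at a time:
  Start: x ≡ 2 (mod 14).
  Combine with x ≡ 2 (mod 6): gcd(14, 6) = 2; 2 - 2 = 0, which IS divisible by 2, so compatible.
    Write x = 2 + 14·t and substitute into x ≡ 2 (mod 6): 14·t ≡ 2 − 2 = 0 (mod 6).
    Divide the congruence (and modulus) by g = 2: 7·t ≡ 0 (mod 3).
    Reduce coefficients mod 3: 1·t ≡ 0 (mod 3).
    So t ≡ 0 (mod 3).
    Then x = 2 + 14·0 = 2, valid modulo lcm(14, 6) = 42: x ≡ 2 (mod 42).
  Combine with x ≡ 5 (mod 15): gcd(42, 15) = 3; 5 - 2 = 3, which IS divisible by 3, so compatible.
    Write x = 2 + 42·t and substitute into x ≡ 5 (mod 15): 42·t ≡ 5 − 2 = 3 (mod 15).
    Divide the congruence (and modulus) by g = 3: 14·t ≡ 1 (mod 5).
    Reduce coefficients mod 5: 4·t ≡ 1 (mod 5).
    The inverse of 4 mod 5 is 4 (since 4·4 = 16 = 3·5 + 1), so t ≡ 4·1 = 4 ≡ 4 (mod 5).
    Then x = 2 + 42·4 = 170, valid modulo lcm(42, 15) = 210: x ≡ 170 (mod 210).
Verify: 170 mod 14 = 2, 170 mod 6 = 2, 170 mod 15 = 5.

x ≡ 170 (mod 210).


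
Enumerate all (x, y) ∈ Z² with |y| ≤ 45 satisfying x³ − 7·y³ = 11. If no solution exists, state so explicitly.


The equation is x³ - 7y³ = 11. For fixed y, x³ = 7·y³ + 11, so a solution requires the RHS to be a perfect cube.
Strategy: iterate y from -45 to 45, compute RHS = 7·y³ + 11, and check whether it is a (positive or negative) perfect cube.
Check small values of y:
  y = 0: RHS = 11 is not a perfect cube.
  y = 1: RHS = 18 is not a perfect cube.
  y = -1: RHS = 4 is not a perfect cube.
  y = 2: RHS = 67 is not a perfect cube.
  y = -2: RHS = -45 is not a perfect cube.
  y = 3: RHS = 200 is not a perfect cube.
  y = -3: RHS = -178 is not a perfect cube.
Continuing the search up to |y| = 45 finds no solutions either.
No (x, y) in the scanned range satisfies the equation.

No integer solutions with |y| ≤ 45.


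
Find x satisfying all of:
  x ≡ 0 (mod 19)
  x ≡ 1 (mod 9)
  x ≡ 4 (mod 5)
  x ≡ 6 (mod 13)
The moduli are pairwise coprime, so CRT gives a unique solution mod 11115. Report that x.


Product of moduli M = 19 · 9 · 5 · 13 = 11115.
Merge one congruence at a time:
  Start: x ≡ 0 (mod 19).
  Combine with x ≡ 1 (mod 9); new modulus lcm = 171.
    Write x = 0 + 19·t and substitute into x ≡ 1 (mod 9): 19·t ≡ 1 − 0 = 1 (mod 9).
    Reduce coefficients mod 9: 1·t ≡ 1 (mod 9).
    So t ≡ 1 (mod 9).
    Then x = 0 + 19·1 = 19, valid modulo lcm(19, 9) = 171: x ≡ 19 (mod 171).
  Combine with x ≡ 4 (mod 5); new modulus lcm = 855.
    Write x = 19 + 171·t and substitute into x ≡ 4 (mod 5): 171·t ≡ 4 − 19 = -15 (mod 5).
    Reduce coefficients mod 5: 1·t ≡ 0 (mod 5).
    So t ≡ 0 (mod 5).
    Then x = 19 + 171·0 = 19, valid modulo lcm(171, 5) = 855: x ≡ 19 (mod 855).
  Combine with x ≡ 6 (mod 13); new modulus lcm = 11115.
    Write x = 19 + 855·t and substitute into x ≡ 6 (mod 13): 855·t ≡ 6 − 19 = -13 (mod 13).
    Reduce coefficients mod 13: 10·t ≡ 0 (mod 13).
    The inverse of 10 mod 13 is 4 (since 10·4 = 40 = 3·13 + 1), so t ≡ 4·0 = 0 ≡ 0 (mod 13).
    Then x = 19 + 855·0 = 19, valid modulo lcm(855, 13) = 11115: x ≡ 19 (mod 11115).
Verify against each original: 19 mod 19 = 0, 19 mod 9 = 1, 19 mod 5 = 4, 19 mod 13 = 6.

x ≡ 19 (mod 11115).


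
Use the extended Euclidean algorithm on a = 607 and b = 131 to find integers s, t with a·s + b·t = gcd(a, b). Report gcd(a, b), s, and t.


Euclidean algorithm on (607, 131) — divide until remainder is 0:
  607 = 4 · 131 + 83
  131 = 1 · 83 + 48
  83 = 1 · 48 + 35
  48 = 1 · 35 + 13
  35 = 2 · 13 + 9
  13 = 1 · 9 + 4
  9 = 2 · 4 + 1
  4 = 4 · 1 + 0
gcd(607, 131) = 1.
Track Bezout coefficients alongside the remainders: start with r₀ = 607 = a·1 + b·0 (s = 1, t = 0) and r₁ = 131 = a·0 + b·1 (s = 0, t = 1); each new remainder r_{k+1} = r_{k-1} − q_k·r_k inherits s_{k+1} = s_{k-1} − q_k·s_k, t_{k+1} = t_{k-1} − q_k·t_k, so r_k = a·s_k + b·t_k at every step:
  q = 4: r = 83, s = 1 − 4·0 = 1, t = 0 − 4·1 = -4  (check: 607·1 + 131·(-4) = 83)
  q = 1: r = 48, s = 0 − 1·1 = -1, t = 1 − 1·(-4) = 5  (check: 607·(-1) + 131·5 = 48)
  q = 1: r = 35, s = 1 − 1·(-1) = 2, t = -4 − 1·5 = -9  (check: 607·2 + 131·(-9) = 35)
  q = 1: r = 13, s = -1 − 1·2 = -3, t = 5 − 1·(-9) = 14  (check: 607·(-3) + 131·14 = 13)
  q = 2: r = 9, s = 2 − 2·(-3) = 8, t = -9 − 2·14 = -37  (check: 607·8 + 131·(-37) = 9)
  q = 1: r = 4, s = -3 − 1·8 = -11, t = 14 − 1·(-37) = 51  (check: 607·(-11) + 131·51 = 4)
  q = 2: r = 1, s = 8 − 2·(-11) = 30, t = -37 − 2·51 = -139  (check: 607·30 + 131·(-139) = 1)
The row with r = 1 (the gcd) gives the Bezout coefficients s = 30, t = -139.
Result: 607 · (30) + 131 · (-139) = 1.

gcd(607, 131) = 1; s = 30, t = -139 (check: 607·30 + 131·(-139) = 1).


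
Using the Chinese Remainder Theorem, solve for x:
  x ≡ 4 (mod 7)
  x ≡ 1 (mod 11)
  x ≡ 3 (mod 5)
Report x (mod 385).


Moduli 7, 11, 5 are pairwise coprime; by CRT there is a unique solution modulo M = 7 · 11 · 5 = 385.
Solve pairwise, accumulating the modulus:
  Start with x ≡ 4 (mod 7).
  Combine with x ≡ 1 (mod 11): since gcd(7, 11) = 1, we get a unique residue mod 77.
    Write x = 4 + 7·t and substitute into x ≡ 1 (mod 11): 7·t ≡ 1 − 4 = -3 (mod 11).
    Reduce coefficients mod 11: 7·t ≡ 8 (mod 11).
    The inverse of 7 mod 11 is 8 (since 7·8 = 56 = 5·11 + 1), so t ≡ 8·8 = 64 ≡ 9 (mod 11).
    Then x = 4 + 7·9 = 67, valid modulo lcm(7, 11) = 77: x ≡ 67 (mod 77).
  Combine with x ≡ 3 (mod 5): since gcd(77, 5) = 1, we get a unique residue mod 385.
    Write x = 67 + 77·t and substitute into x ≡ 3 (mod 5): 77·t ≡ 3 − 67 = -64 (mod 5).
    Reduce coefficients mod 5: 2·t ≡ 1 (mod 5).
    The inverse of 2 mod 5 is 3 (since 2·3 = 6 = 1·5 + 1), so t ≡ 3·1 = 3 ≡ 3 (mod 5).
    Then x = 67 + 77·3 = 298, valid modulo lcm(77, 5) = 385: x ≡ 298 (mod 385).
Verify: 298 mod 7 = 4 ✓, 298 mod 11 = 1 ✓, 298 mod 5 = 3 ✓.

x ≡ 298 (mod 385).


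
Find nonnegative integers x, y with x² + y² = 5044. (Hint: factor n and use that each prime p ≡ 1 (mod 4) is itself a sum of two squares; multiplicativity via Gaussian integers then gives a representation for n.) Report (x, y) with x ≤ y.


Step 1: Factor n = 5044 = 2^2 · 13 · 97.
Step 2: Check the mod-4 condition on each prime factor: 2 = 2 (special); 13 ≡ 1 (mod 4), exponent 1; 97 ≡ 1 (mod 4), exponent 1.
All primes ≡ 3 (mod 4) appear to even exponent (or don't appear), so by the two-squares theorem n IS expressible as a sum of two squares.
Step 3: Build a representation. Group n = k² · m with k = 2 and m = 13 · 97 = 1261 (a product of primes ≡ 1 (mod 4)); a representation of m scales to one of n via (k·x)² + (k·y)² = k²(x² + y²). Each prime p ≡ 1 (mod 4) is itself a sum of two squares; find a² by testing p − a² for a perfect square:
  13: 13 − 1² = 12, 13 − 2² = 9 = 3² ⇒ 13 = 2² + 3².
  97: 97 − 1² = 96, 97 − 2² = 93, 97 − 3² = 88, 97 − 4² = 81 = 9² ⇒ 97 = 4² + 9².
  Combine using the Brahmagupta–Fibonacci identity (a² + b²)(c² + d²) = (ac − bd)² + (ad + bc)² = (ac + bd)² + (ad − bc)²:
  13 · 97 = 1261: from (2² + 3²)(4² + 9²), take (2·4 − 3·9, 2·9 + 3·4) = (8 − 27, 18 + 12) = (-19, 30); dropping signs (only squares matter) gives (19, 30); check 19² + 30² = 361 + 900 = 1261 ✓.
  Scale by k = 2: (2·19, 2·30) = (38, 60).
Step 4: Order so x ≤ y and verify: 38² + 60² = 1444 + 3600 = 5044 = n. ✓

n = 5044 = 38² + 60² (one valid representation with x ≤ y).
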